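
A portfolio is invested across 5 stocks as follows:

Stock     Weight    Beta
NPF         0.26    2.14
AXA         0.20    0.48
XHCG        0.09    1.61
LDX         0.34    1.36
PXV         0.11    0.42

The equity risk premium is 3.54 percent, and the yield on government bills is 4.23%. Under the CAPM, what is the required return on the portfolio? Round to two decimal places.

β_P = Σ w_i β_i = 0.26×2.14 + 0.20×0.48 + 0.09×1.61 + 0.34×1.36 + 0.11×0.42 = 1.3059
E(R_P) = R_f + β_P × MRP = 4.23% + 1.3059 × 3.54% = 8.85%

8.85%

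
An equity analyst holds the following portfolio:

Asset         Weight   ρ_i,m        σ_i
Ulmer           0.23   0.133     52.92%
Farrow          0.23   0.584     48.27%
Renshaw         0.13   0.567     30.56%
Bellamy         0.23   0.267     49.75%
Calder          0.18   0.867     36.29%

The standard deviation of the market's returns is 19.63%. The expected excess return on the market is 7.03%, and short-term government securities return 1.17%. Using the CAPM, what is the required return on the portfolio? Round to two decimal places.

β_Ulmer = 0.133 × 52.92% / 19.63% = 0.3586
β_Farrow = 0.584 × 48.27% / 19.63% = 1.4361
β_Renshaw = 0.567 × 30.56% / 19.63% = 0.8827
β_Bellamy = 0.267 × 49.75% / 19.63% = 0.6767
β_Calder = 0.867 × 36.29% / 19.63% = 1.6028
β_P = Σ w_i β_i = 0.23×0.3586 + 0.23×1.4361 + 0.13×0.8827 + 0.23×0.6767 + 0.18×1.6028 = 0.9717
E(R_P) = R_f + β_P × MRP = 1.17% + 0.9717 × 7.03% = 8.00%

8.00%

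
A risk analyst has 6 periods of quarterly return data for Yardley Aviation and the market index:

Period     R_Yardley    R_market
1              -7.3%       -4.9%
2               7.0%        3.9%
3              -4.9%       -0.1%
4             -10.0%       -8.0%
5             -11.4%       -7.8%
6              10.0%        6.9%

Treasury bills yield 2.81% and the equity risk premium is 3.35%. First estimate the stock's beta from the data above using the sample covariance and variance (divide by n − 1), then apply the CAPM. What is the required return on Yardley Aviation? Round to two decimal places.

7.51%

Mean R_i = (-7.3 + 7.0 − 4.9 − 10.0 − 11.4 + 10.0) / 6 = -2.7667%
Mean R_m = (-4.9 + 3.9 − 0.1 − 8.0 − 7.8 + 6.9) / 6 = -1.6667%
Σ(R_i − R̄_i)(R_m − R̄_m) = 273.8133  ⇒  Cov = 273.8133 / 5 = 54.7627
Σ(R_m − R̄_m)² = 195.0133  ⇒  Var(R_m) = 195.0133 / 5 = 39.0027
β = Cov / Var(R_m) = 54.7627 / 39.0027 = 1.4041
E(R) = R_f + β × MRP = 2.81% + 1.4041 × 3.35% = 7.51%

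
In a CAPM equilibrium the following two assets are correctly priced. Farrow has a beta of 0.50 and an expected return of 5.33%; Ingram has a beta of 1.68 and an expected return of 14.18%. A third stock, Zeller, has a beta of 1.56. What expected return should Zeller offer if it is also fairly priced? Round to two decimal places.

MRP (SML slope) = (14.18% − 5.33%) / (1.68 − 0.50) = 8.85% / 1.18 = 7.5000%
R_f (intercept) = 5.33% − 0.50 × 7.5000% = 1.5800%
E(R_Zeller) = R_f + β × MRP = 1.5800% + 1.56 × 7.5000% = 13.28%

13.28%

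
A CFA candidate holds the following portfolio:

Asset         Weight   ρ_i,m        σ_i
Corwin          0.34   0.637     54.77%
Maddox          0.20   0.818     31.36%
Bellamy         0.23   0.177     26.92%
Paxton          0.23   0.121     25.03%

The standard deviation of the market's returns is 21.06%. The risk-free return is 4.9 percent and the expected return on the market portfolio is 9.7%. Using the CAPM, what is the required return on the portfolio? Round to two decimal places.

9.18%

β_Corwin = 0.637 × 54.77% / 21.06% = 1.6566
β_Maddox = 0.818 × 31.36% / 21.06% = 1.2181
β_Bellamy = 0.177 × 26.92% / 21.06% = 0.2263
β_Paxton = 0.121 × 25.03% / 21.06% = 0.1438
β_P = Σ w_i β_i = 0.34×1.6566 + 0.20×1.2181 + 0.23×0.2263 + 0.23×0.1438 = 0.8920
MRP = 9.7% − 4.9% = 4.80%
E(R_P) = R_f + β_P × MRP = 4.9% + 0.8920 × 4.8% = 9.18%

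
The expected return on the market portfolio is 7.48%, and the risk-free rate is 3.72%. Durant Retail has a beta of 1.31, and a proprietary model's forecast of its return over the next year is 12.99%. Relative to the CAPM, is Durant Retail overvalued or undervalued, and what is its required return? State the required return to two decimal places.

MRP = 7.48% − 3.72% = 3.76%
Required return = R_f + β·MRP = 3.72% + 1.31 × 3.76% = 8.65%
Forecast 12.99% > required 8.65% → the stock plots above the SML → undervalued.

Undervalued; required return 8.65%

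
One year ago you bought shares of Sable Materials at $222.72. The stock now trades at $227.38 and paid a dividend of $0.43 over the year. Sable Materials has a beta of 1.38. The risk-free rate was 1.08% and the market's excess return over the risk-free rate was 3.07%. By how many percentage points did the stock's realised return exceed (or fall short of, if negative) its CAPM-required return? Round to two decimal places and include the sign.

Realised HPR = (P1 + D1 − P0) / P0 = (227.38 + 0.43 − 222.72) / 222.72 = 5.09 / 222.72 = 2.2854%
CAPM required = R_f + β·MRP = 1.08% + 1.38 × 3.07% = 5.3166%
α = realised − required = 2.2854% − 5.3166% = -3.03%

-3.03%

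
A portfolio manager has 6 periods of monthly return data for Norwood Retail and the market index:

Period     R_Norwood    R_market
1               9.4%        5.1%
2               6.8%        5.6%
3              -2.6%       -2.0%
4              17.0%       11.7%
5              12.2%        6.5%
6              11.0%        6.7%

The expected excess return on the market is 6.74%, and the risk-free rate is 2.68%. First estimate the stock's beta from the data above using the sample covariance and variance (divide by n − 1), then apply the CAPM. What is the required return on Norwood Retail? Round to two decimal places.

Mean R_i = (9.4 + 6.8 − 2.6 + 17.0 + 12.2 + 11.0) / 6 = 8.9667%
Mean R_m = (5.1 + 5.6 − 2.0 + 11.7 + 6.5 + 6.7) / 6 = 5.6000%
Σ(R_i − R̄_i)(R_m − R̄_m) = 141.8400  ⇒  Cov = 141.8400 / 5 = 28.3680
Σ(R_m − R̄_m)² = 97.2400  ⇒  Var(R_m) = 97.2400 / 5 = 19.4480
β = Cov / Var(R_m) = 28.3680 / 19.4480 = 1.4587
E(R) = R_f + β × MRP = 2.68% + 1.4587 × 6.74% = 12.51%

12.51%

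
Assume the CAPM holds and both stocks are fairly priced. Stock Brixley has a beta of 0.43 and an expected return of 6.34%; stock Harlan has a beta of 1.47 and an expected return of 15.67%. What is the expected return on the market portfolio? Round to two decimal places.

Both satisfy E(R) = R_f + β·MRP, so the slope of the SML is
MRP = (15.67% − 6.34%) / (1.47 − 0.43) = 9.33% / 1.04 = 8.9712%
R_f = E(R_Brixley) − β_Brixley·MRP = 6.34% − 0.43 × 8.9712% = 2.4824%
E(R_m) = R_f + MRP = 2.4824% + 8.9712% = 11.45%

11.45%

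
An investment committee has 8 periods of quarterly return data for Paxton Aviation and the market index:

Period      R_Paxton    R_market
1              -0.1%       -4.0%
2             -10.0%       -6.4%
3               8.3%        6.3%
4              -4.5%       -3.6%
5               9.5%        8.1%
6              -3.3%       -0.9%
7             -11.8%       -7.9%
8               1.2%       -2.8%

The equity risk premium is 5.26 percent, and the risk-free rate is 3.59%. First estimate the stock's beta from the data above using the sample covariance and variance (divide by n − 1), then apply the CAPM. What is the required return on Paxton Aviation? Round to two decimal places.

Mean R_i = (-0.1 − 10.0 + 8.3 − 4.5 + 9.5 − 3.3 − 11.8 + 1.2) / 8 = -1.3375%
Mean R_m = (-4.0 − 6.4 + 6.3 − 3.6 + 8.1 − 0.9 − 7.9 − 2.8) / 8 = -1.4000%
Σ(R_i − R̄_i)(R_m − R̄_m) = 287.6900  ⇒  Cov = 287.6900 / 7 = 41.0986
Σ(R_m − R̄_m)² = 230.6000  ⇒  Var(R_m) = 230.6000 / 7 = 32.9429
β = Cov / Var(R_m) = 41.0986 / 32.9429 = 1.2476
E(R) = R_f + β × MRP = 3.59% + 1.2476 × 5.26% = 10.15%

10.15%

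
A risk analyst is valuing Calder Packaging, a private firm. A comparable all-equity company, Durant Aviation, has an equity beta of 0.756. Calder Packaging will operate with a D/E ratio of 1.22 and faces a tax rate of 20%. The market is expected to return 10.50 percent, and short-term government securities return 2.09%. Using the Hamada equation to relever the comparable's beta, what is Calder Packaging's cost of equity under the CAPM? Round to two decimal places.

14.65%

β_L = β_U × [1 + (1 − t)(D/E)] = 0.756 × [1 + (1 − 0.20) × 1.22]
    = 0.756 × [1 + 0.80 × 1.22] = 0.756 × 1.9760 = 1.4939
MRP = 10.50% − 2.09% = 8.41%
E(R) = R_f + β_L × MRP = 2.09% + 1.4939 × 8.41% = 14.65%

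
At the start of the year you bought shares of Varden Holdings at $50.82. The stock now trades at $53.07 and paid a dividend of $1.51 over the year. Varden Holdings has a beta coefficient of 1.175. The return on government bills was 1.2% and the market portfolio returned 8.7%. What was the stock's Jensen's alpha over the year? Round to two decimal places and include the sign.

-2.61%

Realised HPR = (P1 + D1 − P0) / P0 = (53.07 + 1.51 − 50.82) / 50.82 = 3.76 / 50.82 = 7.3987%
MRP = 8.7% − 1.2% = 7.50%
CAPM required = R_f + β·MRP = 1.2% + 1.175 × 7.5% = 10.0125%
α = realised − required = 7.3987% − 10.0125% = -2.61%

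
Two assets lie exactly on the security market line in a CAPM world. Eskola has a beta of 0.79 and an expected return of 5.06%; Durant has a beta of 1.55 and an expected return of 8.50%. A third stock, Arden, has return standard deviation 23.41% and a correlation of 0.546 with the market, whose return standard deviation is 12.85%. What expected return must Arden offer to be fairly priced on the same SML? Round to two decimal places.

5.99%

MRP = (8.50% − 5.06%) / (1.55 − 0.79) = 4.5263%
R_f = 5.06% − 0.79 × 4.5263% = 1.4842%
β_Arden = ρ·σ_i/σ_m = 0.546 × 23.41 / 12.85 = 0.9947
E(R_Arden) = R_f + β × MRP = 1.4842% + 0.9947 × 4.5263% = 5.99%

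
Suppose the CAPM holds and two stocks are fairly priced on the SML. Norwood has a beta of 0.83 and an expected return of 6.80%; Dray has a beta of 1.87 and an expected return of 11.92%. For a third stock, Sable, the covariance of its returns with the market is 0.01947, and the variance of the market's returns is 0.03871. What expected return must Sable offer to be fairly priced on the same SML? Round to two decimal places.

MRP = (11.92% − 6.80%) / (1.87 − 0.83) = 4.9231%
R_f = 6.80% − 0.83 × 4.9231% = 2.7138%
β_Sable = Cov / Var(R_m) = 0.01947 / 0.03871 = 0.5030
E(R_Sable) = R_f + β × MRP = 2.7138% + 0.5030 × 4.9231% = 5.19%

5.19%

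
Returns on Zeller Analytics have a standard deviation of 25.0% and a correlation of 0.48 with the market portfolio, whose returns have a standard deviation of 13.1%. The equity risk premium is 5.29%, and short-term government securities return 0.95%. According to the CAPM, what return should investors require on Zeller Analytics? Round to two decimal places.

5.80%

β = ρ × σ_i / σ_m = 0.48 × 25.0% / 13.1% = 0.9160
E(R) = 0.95% + 0.9160 × 5.29% = 5.80%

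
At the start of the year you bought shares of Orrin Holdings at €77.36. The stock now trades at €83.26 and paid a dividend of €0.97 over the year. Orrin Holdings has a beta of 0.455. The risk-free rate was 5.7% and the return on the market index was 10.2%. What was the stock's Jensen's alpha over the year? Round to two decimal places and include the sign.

+1.13%

Realised HPR = (P1 + D1 − P0) / P0 = (83.26 + 0.97 − 77.36) / 77.36 = 6.87 / 77.36 = 8.8806%
MRP = 10.2% − 5.7% = 4.50%
CAPM required = R_f + β·MRP = 5.7% + 0.455 × 4.5% = 7.7475%
α = realised − required = 8.8806% − 7.7475% = +1.13%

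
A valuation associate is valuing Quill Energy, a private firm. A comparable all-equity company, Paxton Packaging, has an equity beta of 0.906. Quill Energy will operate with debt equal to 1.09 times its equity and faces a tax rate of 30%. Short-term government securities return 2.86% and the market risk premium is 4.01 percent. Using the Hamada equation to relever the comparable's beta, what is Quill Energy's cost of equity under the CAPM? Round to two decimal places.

β_L = β_U × [1 + (1 − t)(D/E)] = 0.906 × [1 + (1 − 0.30) × 1.09]
    = 0.906 × [1 + 0.70 × 1.09] = 0.906 × 1.7630 = 1.5973
E(R) = R_f + β_L × MRP = 2.86% + 1.5973 × 4.01% = 9.27%

9.27%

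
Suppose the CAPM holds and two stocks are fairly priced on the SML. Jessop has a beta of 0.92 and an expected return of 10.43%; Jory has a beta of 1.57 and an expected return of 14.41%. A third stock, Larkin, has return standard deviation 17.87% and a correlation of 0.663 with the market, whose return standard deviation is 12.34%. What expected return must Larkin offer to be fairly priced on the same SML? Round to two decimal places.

10.68%

MRP = (14.41% − 10.43%) / (1.57 − 0.92) = 6.1231%
R_f = 10.43% − 0.92 × 6.1231% = 4.7967%
β_Larkin = ρ·σ_i/σ_m = 0.663 × 17.87 / 12.34 = 0.9601
E(R_Larkin) = R_f + β × MRP = 4.7967% + 0.9601 × 6.1231% = 10.68%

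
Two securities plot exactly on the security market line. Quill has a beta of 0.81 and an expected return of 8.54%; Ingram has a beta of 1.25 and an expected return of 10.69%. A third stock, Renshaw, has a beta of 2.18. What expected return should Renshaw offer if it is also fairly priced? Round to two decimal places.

15.23%

MRP (SML slope) = (10.69% − 8.54%) / (1.25 − 0.81) = 2.15% / 0.44 = 4.8864%
R_f (intercept) = 8.54% − 0.81 × 4.8864% = 4.5820%
E(R_Renshaw) = R_f + β × MRP = 4.5820% + 2.18 × 4.8864% = 15.23%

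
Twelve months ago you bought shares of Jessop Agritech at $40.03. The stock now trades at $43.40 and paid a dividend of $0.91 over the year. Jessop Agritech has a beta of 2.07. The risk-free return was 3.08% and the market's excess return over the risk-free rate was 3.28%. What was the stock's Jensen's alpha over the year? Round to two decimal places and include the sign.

+0.82%

Realised HPR = (P1 + D1 − P0) / P0 = (43.40 + 0.91 − 40.03) / 40.03 = 4.28 / 40.03 = 10.6920%
CAPM required = R_f + β·MRP = 3.08% + 2.07 × 3.28% = 9.8696%
α = realised − required = 10.6920% − 9.8696% = +0.82%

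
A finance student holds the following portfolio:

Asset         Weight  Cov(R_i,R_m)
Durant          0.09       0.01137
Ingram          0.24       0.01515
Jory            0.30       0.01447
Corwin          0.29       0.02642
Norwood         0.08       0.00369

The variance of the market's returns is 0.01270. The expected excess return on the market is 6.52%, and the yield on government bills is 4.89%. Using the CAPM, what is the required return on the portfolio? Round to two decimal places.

β_Durant = 0.01137 / 0.01270 = 0.8953
β_Ingram = 0.01515 / 0.01270 = 1.1929
β_Jory = 0.01447 / 0.01270 = 1.1394
β_Corwin = 0.02642 / 0.01270 = 2.0803
β_Norwood = 0.00369 / 0.01270 = 0.2906
β_P = Σ w_i β_i = 0.09×0.8953 + 0.24×1.1929 + 0.30×1.1394 + 0.29×2.0803 + 0.08×0.2906 = 1.3352
E(R_P) = R_f + β_P × MRP = 4.89% + 1.3352 × 6.52% = 13.60%

13.60%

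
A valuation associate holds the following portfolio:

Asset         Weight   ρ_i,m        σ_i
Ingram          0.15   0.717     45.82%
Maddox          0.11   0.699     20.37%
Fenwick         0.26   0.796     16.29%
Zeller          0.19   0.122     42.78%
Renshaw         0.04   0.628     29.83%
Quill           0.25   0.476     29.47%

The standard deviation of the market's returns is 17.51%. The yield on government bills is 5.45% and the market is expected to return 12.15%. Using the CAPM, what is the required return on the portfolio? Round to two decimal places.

β_Ingram = 0.717 × 45.82% / 17.51% = 1.8762
β_Maddox = 0.699 × 20.37% / 17.51% = 0.8132
β_Fenwick = 0.796 × 16.29% / 17.51% = 0.7405
β_Zeller = 0.122 × 42.78% / 17.51% = 0.2981
β_Renshaw = 0.628 × 29.83% / 17.51% = 1.0699
β_Quill = 0.476 × 29.47% / 17.51% = 0.8011
β_P = Σ w_i β_i = 0.15×1.8762 + 0.11×0.8132 + 0.26×0.7405 + 0.19×0.2981 + 0.04×1.0699 + 0.25×0.8011 = 0.8631
MRP = 12.15% − 5.45% = 6.70%
E(R_P) = R_f + β_P × MRP = 5.45% + 0.8631 × 6.70% = 11.23%

11.23%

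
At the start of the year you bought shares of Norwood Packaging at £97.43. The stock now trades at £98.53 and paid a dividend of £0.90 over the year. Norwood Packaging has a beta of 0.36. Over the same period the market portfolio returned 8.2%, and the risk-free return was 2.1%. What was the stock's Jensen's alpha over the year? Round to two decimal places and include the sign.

-2.24%

Realised HPR = (P1 + D1 − P0) / P0 = (98.53 + 0.90 − 97.43) / 97.43 = 2.00 / 97.43 = 2.0528%
MRP = 8.2% − 2.1% = 6.10%
CAPM required = R_f + β·MRP = 2.1% + 0.36 × 6.1% = 4.2960%
α = realised − required = 2.0528% − 4.2960% = -2.24%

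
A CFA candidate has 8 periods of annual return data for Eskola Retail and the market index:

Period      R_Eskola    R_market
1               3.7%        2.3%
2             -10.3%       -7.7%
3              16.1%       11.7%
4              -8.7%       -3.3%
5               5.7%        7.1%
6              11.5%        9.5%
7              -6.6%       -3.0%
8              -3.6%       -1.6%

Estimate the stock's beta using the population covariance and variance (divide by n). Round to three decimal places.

1.384

Mean R_i = (3.7 − 10.3 + 16.1 − 8.7 + 5.7 + 11.5 − 6.6 − 3.6) / 8 = 0.9750%
Mean R_m = (2.3 − 7.7 + 11.7 − 3.3 + 7.1 + 9.5 − 3.0 − 1.6) / 8 = 1.8750%
Σ(R_i − R̄_i)(R_m − R̄_m) = 465.5550  ⇒  Cov = 465.5550 / 8 = 58.1944
Σ(R_m − R̄_m)² = 336.4550  ⇒  Var(R_m) = 336.4550 / 8 = 42.0569
β = Cov / Var(R_m) = 58.1944 / 42.0569 = 1.3837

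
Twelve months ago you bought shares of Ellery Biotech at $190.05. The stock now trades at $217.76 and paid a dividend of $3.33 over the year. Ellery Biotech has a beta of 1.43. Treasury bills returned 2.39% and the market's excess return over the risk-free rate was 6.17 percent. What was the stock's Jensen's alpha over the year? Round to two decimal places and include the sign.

+5.12%

Realised HPR = (P1 + D1 − P0) / P0 = (217.76 + 3.33 − 190.05) / 190.05 = 31.04 / 190.05 = 16.3325%
CAPM required = R_f + β·MRP = 2.39% + 1.43 × 6.17% = 11.2131%
α = realised − required = 16.3325% − 11.2131% = +5.12%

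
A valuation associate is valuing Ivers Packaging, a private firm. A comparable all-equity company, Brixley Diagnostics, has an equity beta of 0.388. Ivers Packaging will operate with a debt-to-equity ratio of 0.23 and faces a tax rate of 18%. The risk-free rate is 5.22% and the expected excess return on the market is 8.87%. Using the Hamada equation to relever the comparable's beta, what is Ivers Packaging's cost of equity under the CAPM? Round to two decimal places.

β_L = β_U × [1 + (1 − t)(D/E)] = 0.388 × [1 + (1 − 0.18) × 0.23]
    = 0.388 × [1 + 0.82 × 0.23] = 0.388 × 1.1886 = 0.4612
E(R) = R_f + β_L × MRP = 5.22% + 0.4612 × 8.87% = 9.31%

9.31%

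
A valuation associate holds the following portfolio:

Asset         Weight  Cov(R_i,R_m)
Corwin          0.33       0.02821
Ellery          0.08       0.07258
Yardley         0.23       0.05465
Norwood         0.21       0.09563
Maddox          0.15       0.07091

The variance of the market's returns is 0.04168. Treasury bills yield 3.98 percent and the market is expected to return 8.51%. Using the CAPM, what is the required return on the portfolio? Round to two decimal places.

β_Corwin = 0.02821 / 0.04168 = 0.6768
β_Ellery = 0.07258 / 0.04168 = 1.7414
β_Yardley = 0.05465 / 0.04168 = 1.3112
β_Norwood = 0.09563 / 0.04168 = 2.2944
β_Maddox = 0.07091 / 0.04168 = 1.7013
β_P = Σ w_i β_i = 0.33×0.6768 + 0.08×1.7414 + 0.23×1.3112 + 0.21×2.2944 + 0.15×1.7013 = 1.4013
MRP = 8.51% − 3.98% = 4.53%
E(R_P) = R_f + β_P × MRP = 3.98% + 1.4013 × 4.53% = 10.33%

10.33%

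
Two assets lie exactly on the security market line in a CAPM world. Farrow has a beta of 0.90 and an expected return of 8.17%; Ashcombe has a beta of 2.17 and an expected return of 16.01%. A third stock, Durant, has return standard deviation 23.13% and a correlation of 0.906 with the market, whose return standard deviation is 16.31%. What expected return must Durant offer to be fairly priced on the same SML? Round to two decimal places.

10.55%

MRP = (16.01% − 8.17%) / (2.17 − 0.90) = 6.1732%
R_f = 8.17% − 0.90 × 6.1732% = 2.6141%
β_Durant = ρ·σ_i/σ_m = 0.906 × 23.13 / 16.31 = 1.2848
E(R_Durant) = R_f + β × MRP = 2.6141% + 1.2848 × 6.1732% = 10.55%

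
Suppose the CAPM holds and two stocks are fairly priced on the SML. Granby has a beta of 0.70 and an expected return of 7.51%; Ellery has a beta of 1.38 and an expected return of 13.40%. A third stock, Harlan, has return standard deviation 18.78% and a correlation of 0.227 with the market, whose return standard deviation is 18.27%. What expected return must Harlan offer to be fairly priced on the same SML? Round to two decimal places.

MRP = (13.40% − 7.51%) / (1.38 − 0.70) = 8.6618%
R_f = 7.51% − 0.70 × 8.6618% = 1.4467%
β_Harlan = ρ·σ_i/σ_m = 0.227 × 18.78 / 18.27 = 0.2333
E(R_Harlan) = R_f + β × MRP = 1.4467% + 0.2333 × 8.6618% = 3.47%

3.47%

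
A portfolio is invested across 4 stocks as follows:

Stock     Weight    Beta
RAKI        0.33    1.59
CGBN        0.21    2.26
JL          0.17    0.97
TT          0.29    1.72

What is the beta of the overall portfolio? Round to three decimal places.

1.663

β_P = Σ w_i β_i = 0.33×1.59 + 0.21×2.26 + 0.17×0.97 + 0.29×1.72 = 1.6630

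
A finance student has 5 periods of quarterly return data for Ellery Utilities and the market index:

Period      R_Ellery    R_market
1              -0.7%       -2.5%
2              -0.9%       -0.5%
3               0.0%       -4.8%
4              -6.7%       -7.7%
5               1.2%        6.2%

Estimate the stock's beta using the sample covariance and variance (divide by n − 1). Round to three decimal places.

0.437

Mean R_i = (-0.7 − 0.9 + 0.0 − 6.7 + 1.2) / 5 = -1.4200%
Mean R_m = (-2.5 − 0.5 − 4.8 − 7.7 + 6.2) / 5 = -1.8600%
Σ(R_i − R̄_i)(R_m − R̄_m) = 48.0240  ⇒  Cov = 48.0240 / 4 = 12.0060
Σ(R_m − R̄_m)² = 109.9720  ⇒  Var(R_m) = 109.9720 / 4 = 27.4930
β = Cov / Var(R_m) = 12.0060 / 27.4930 = 0.4367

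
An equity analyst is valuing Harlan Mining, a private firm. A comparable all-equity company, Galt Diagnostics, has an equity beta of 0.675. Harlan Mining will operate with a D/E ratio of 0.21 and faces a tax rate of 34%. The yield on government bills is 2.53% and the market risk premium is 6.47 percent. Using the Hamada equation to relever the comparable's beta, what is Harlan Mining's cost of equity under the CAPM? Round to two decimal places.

7.50%

β_L = β_U × [1 + (1 − t)(D/E)] = 0.675 × [1 + (1 − 0.34) × 0.21]
    = 0.675 × [1 + 0.66 × 0.21] = 0.675 × 1.1386 = 0.7686
E(R) = R_f + β_L × MRP = 2.53% + 0.7686 × 6.47% = 7.50%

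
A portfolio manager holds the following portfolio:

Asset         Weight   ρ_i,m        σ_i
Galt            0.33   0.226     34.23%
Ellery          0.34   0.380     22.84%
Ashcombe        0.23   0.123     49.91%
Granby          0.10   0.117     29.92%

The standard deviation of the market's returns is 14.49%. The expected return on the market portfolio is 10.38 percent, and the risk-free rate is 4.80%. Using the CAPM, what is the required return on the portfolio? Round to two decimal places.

7.60%

β_Galt = 0.226 × 34.23% / 14.49% = 0.5339
β_Ellery = 0.380 × 22.84% / 14.49% = 0.5990
β_Ashcombe = 0.123 × 49.91% / 14.49% = 0.4237
β_Granby = 0.117 × 29.92% / 14.49% = 0.2416
β_P = Σ w_i β_i = 0.33×0.5339 + 0.34×0.5990 + 0.23×0.4237 + 0.10×0.2416 = 0.5015
MRP = 10.38% − 4.80% = 5.58%
E(R_P) = R_f + β_P × MRP = 4.80% + 0.5015 × 5.58% = 7.60%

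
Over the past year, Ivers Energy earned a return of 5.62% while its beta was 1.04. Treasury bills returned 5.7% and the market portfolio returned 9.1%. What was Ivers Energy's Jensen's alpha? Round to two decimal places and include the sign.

-3.62%

Market excess return = 9.1% − 5.7% = 3.40%
CAPM benchmark = R_f + β(R_m − R_f) = 5.7% + 1.04 × 3.4% = 9.2360%
α = actual − benchmark = 5.62% − 9.2360% = -3.62%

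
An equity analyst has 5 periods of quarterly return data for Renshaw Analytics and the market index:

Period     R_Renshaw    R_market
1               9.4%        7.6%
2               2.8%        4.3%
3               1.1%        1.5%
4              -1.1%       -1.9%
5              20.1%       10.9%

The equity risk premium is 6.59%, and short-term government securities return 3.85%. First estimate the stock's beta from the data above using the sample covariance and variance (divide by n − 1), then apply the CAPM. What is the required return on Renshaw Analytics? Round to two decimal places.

Mean R_i = (9.4 + 2.8 + 1.1 − 1.1 + 20.1) / 5 = 6.4600%
Mean R_m = (7.6 + 4.3 + 1.5 − 1.9 + 10.9) / 5 = 4.4800%
Σ(R_i − R̄_i)(R_m − R̄_m) = 161.6060  ⇒  Cov = 161.6060 / 4 = 40.4015
Σ(R_m − R̄_m)² = 100.5680  ⇒  Var(R_m) = 100.5680 / 4 = 25.1420
β = Cov / Var(R_m) = 40.4015 / 25.1420 = 1.6069
E(R) = R_f + β × MRP = 3.85% + 1.6069 × 6.59% = 14.44%

14.44%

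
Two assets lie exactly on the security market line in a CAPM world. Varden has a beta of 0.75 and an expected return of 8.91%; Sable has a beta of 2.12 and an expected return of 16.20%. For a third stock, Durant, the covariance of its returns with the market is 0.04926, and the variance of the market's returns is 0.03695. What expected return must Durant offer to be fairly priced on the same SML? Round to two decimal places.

12.01%

MRP = (16.20% − 8.91%) / (2.12 − 0.75) = 5.3212%
R_f = 8.91% − 0.75 × 5.3212% = 4.9191%
β_Durant = Cov / Var(R_m) = 0.04926 / 0.03695 = 1.3332
E(R_Durant) = R_f + β × MRP = 4.9191% + 1.3332 × 5.3212% = 12.01%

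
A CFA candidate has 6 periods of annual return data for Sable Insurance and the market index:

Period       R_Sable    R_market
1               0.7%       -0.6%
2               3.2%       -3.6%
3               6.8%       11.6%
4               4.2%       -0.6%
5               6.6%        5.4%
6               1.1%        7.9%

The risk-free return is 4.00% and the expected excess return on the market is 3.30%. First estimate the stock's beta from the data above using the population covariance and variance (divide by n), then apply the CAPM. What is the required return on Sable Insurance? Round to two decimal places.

4.63%

Mean R_i = (0.7 + 3.2 + 6.8 + 4.2 + 6.6 + 1.1) / 6 = 3.7667%
Mean R_m = (-0.6 − 3.6 + 11.6 − 0.6 + 5.4 + 7.9) / 6 = 3.3500%
Σ(R_i − R̄_i)(R_m − R̄_m) = 33.0400  ⇒  Cov = 33.0400 / 6 = 5.5067
Σ(R_m − R̄_m)² = 172.4750  ⇒  Var(R_m) = 172.4750 / 6 = 28.7458
β = Cov / Var(R_m) = 5.5067 / 28.7458 = 0.1916
E(R) = R_f + β × MRP = 4.00% + 0.1916 × 3.30% = 4.63%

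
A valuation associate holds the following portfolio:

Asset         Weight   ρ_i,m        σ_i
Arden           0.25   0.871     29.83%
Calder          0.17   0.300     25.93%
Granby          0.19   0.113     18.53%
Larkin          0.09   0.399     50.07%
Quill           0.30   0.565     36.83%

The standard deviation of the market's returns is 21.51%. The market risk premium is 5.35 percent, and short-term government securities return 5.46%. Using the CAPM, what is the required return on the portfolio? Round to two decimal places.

9.50%

β_Arden = 0.871 × 29.83% / 21.51% = 1.2079
β_Calder = 0.300 × 25.93% / 21.51% = 0.3616
β_Granby = 0.113 × 18.53% / 21.51% = 0.0973
β_Larkin = 0.399 × 50.07% / 21.51% = 0.9288
β_Quill = 0.565 × 36.83% / 21.51% = 0.9674
β_P = Σ w_i β_i = 0.25×1.2079 + 0.17×0.3616 + 0.19×0.0973 + 0.09×0.9288 + 0.30×0.9674 = 0.7557
E(R_P) = R_f + β_P × MRP = 5.46% + 0.7557 × 5.35% = 9.50%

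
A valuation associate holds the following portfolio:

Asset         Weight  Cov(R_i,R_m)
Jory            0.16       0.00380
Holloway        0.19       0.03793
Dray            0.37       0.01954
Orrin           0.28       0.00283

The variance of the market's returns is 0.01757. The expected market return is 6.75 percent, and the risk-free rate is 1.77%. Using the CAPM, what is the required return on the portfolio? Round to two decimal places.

6.26%

β_Jory = 0.00380 / 0.01757 = 0.2163
β_Holloway = 0.03793 / 0.01757 = 2.1588
β_Dray = 0.01954 / 0.01757 = 1.1121
β_Orrin = 0.00283 / 0.01757 = 0.1611
β_P = Σ w_i β_i = 0.16×0.2163 + 0.19×2.1588 + 0.37×1.1121 + 0.28×0.1611 = 0.9014
MRP = 6.75% − 1.77% = 4.98%
E(R_P) = R_f + β_P × MRP = 1.77% + 0.9014 × 4.98% = 6.26%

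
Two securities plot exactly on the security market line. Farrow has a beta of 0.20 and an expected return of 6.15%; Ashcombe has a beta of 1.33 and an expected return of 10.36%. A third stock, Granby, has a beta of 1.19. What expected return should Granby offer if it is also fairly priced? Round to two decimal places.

MRP (SML slope) = (10.36% − 6.15%) / (1.33 − 0.20) = 4.21% / 1.13 = 3.7257%
R_f (intercept) = 6.15% − 0.20 × 3.7257% = 5.4049%
E(R_Granby) = R_f + β × MRP = 5.4049% + 1.19 × 3.7257% = 9.84%

9.84%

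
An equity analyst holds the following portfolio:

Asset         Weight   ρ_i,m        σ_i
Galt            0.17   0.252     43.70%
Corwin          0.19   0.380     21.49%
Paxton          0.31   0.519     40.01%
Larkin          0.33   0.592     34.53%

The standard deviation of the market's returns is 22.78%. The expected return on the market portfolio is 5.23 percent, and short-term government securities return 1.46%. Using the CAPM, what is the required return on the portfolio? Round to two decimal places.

4.21%

β_Galt = 0.252 × 43.70% / 22.78% = 0.4834
β_Corwin = 0.380 × 21.49% / 22.78% = 0.3585
β_Paxton = 0.519 × 40.01% / 22.78% = 0.9116
β_Larkin = 0.592 × 34.53% / 22.78% = 0.8974
β_P = Σ w_i β_i = 0.17×0.4834 + 0.19×0.3585 + 0.31×0.9116 + 0.33×0.8974 = 0.7290
MRP = 5.23% − 1.46% = 3.77%
E(R_P) = R_f + β_P × MRP = 1.46% + 0.7290 × 3.77% = 4.21%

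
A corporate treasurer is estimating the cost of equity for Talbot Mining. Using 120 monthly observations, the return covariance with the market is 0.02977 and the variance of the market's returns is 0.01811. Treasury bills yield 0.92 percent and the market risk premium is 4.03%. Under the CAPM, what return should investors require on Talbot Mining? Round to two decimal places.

β = Cov(R_i, R_m) / Var(R_m) = 0.02977 / 0.01811 = 1.6438
E(R) = R_f + β × MRP = 0.92% + 1.6438 × 4.03% = 7.54%

7.54%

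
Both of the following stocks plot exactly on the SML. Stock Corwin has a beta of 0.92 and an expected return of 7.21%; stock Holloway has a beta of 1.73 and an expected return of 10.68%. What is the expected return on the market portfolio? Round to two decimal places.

Both satisfy E(R) = R_f + β·MRP, so the slope of the SML is
MRP = (10.68% − 7.21%) / (1.73 − 0.92) = 3.47% / 0.81 = 4.2840%
R_f = E(R_Corwin) − β_Corwin·MRP = 7.21% − 0.92 × 4.2840% = 3.2687%
E(R_m) = R_f + MRP = 3.2687% + 4.2840% = 7.55%

7.55%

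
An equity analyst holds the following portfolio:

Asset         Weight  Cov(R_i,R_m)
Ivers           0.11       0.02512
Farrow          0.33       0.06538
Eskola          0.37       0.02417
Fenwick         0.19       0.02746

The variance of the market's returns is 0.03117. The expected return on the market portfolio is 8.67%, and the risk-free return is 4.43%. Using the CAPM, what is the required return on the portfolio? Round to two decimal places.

9.67%

β_Ivers = 0.02512 / 0.03117 = 0.8059
β_Farrow = 0.06538 / 0.03117 = 2.0975
β_Eskola = 0.02417 / 0.03117 = 0.7754
β_Fenwick = 0.02746 / 0.03117 = 0.8810
β_P = Σ w_i β_i = 0.11×0.8059 + 0.33×2.0975 + 0.37×0.7754 + 0.19×0.8810 = 1.2351
MRP = 8.67% − 4.43% = 4.24%
E(R_P) = R_f + β_P × MRP = 4.43% + 1.2351 × 4.24% = 9.67%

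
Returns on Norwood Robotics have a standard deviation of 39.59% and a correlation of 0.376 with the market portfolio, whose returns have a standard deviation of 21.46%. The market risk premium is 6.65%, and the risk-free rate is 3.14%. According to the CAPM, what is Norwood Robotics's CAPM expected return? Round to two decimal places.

7.75%

β = ρ × σ_i / σ_m = 0.376 × 39.59% / 21.46% = 0.6937
E(R) = 3.14% + 0.6937 × 6.65% = 7.75%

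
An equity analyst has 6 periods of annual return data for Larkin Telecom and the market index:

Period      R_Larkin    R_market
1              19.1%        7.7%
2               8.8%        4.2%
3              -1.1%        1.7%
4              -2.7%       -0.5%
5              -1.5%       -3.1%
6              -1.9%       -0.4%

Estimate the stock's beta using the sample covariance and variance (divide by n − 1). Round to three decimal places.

Mean R_i = (19.1 + 8.8 − 1.1 − 2.7 − 1.5 − 1.9) / 6 = 3.4500%
Mean R_m = (7.7 + 4.2 + 1.7 − 0.5 − 3.1 − 0.4) / 6 = 1.6000%
Σ(R_i − R̄_i)(R_m − R̄_m) = 155.8000  ⇒  Cov = 155.8000 / 5 = 31.1600
Σ(R_m − R̄_m)² = 74.4800  ⇒  Var(R_m) = 74.4800 / 5 = 14.8960
β = Cov / Var(R_m) = 31.1600 / 14.8960 = 2.0918

2.092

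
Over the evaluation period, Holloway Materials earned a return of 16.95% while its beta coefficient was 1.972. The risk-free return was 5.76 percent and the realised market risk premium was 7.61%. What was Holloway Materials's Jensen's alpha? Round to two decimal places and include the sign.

CAPM benchmark = R_f + β(R_m − R_f) = 5.76% + 1.972 × 7.61% = 20.76692%
α = actual − benchmark = 16.95% − 20.76692% = -3.82%

-3.82%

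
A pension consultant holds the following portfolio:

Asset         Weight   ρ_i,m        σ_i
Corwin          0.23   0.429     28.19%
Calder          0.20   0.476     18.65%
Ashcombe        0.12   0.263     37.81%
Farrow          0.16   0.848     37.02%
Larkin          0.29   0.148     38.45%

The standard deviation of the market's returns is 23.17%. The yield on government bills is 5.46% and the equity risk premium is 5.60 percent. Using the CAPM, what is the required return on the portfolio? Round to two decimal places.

8.46%

β_Corwin = 0.429 × 28.19% / 23.17% = 0.5219
β_Calder = 0.476 × 18.65% / 23.17% = 0.3831
β_Ashcombe = 0.263 × 37.81% / 23.17% = 0.4292
β_Farrow = 0.848 × 37.02% / 23.17% = 1.3549
β_Larkin = 0.148 × 38.45% / 23.17% = 0.2456
β_P = Σ w_i β_i = 0.23×0.5219 + 0.20×0.3831 + 0.12×0.4292 + 0.16×1.3549 + 0.29×0.2456 = 0.5362
E(R_P) = R_f + β_P × MRP = 5.46% + 0.5362 × 5.60% = 8.46%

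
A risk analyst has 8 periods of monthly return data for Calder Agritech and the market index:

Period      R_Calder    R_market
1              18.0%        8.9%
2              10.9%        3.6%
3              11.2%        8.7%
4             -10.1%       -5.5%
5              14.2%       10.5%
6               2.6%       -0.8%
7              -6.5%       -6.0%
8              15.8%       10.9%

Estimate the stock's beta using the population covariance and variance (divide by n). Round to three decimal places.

Mean R_i = (18.0 + 10.9 + 11.2 − 10.1 + 14.2 + 2.6 − 6.5 + 15.8) / 8 = 7.0125%
Mean R_m = (8.9 + 3.6 + 8.7 − 5.5 + 10.5 − 0.8 − 6.0 + 10.9) / 8 = 3.7875%
Σ(R_i − R̄_i)(R_m − R̄_m) = 498.1913  ⇒  Cov = 498.1913 / 8 = 62.2739
Σ(R_m − R̄_m)² = 349.0488  ⇒  Var(R_m) = 349.0488 / 8 = 43.6311
β = Cov / Var(R_m) = 62.2739 / 43.6311 = 1.4273

1.427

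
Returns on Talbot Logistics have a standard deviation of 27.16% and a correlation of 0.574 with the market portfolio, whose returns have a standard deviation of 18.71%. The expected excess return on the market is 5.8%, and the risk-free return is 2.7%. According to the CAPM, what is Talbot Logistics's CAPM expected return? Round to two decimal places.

β = ρ × σ_i / σ_m = 0.574 × 27.16% / 18.71% = 0.8332
E(R) = 2.7% + 0.8332 × 5.8% = 7.53%

7.53%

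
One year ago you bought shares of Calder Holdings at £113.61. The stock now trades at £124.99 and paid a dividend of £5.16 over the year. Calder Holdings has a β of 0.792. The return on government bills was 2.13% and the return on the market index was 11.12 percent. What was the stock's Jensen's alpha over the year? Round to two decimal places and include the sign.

Realised HPR = (P1 + D1 − P0) / P0 = (124.99 + 5.16 − 113.61) / 113.61 = 16.54 / 113.61 = 14.5586%
MRP = 11.12% − 2.13% = 8.99%
CAPM required = R_f + β·MRP = 2.13% + 0.792 × 8.99% = 9.25008%
α = realised − required = 14.5586% − 9.25008% = +5.31%

+5.31%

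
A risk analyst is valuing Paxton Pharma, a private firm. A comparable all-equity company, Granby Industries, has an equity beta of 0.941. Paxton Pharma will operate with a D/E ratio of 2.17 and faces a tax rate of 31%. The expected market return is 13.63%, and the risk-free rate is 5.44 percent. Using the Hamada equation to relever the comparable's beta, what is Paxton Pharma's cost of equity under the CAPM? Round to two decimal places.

24.69%

β_L = β_U × [1 + (1 − t)(D/E)] = 0.941 × [1 + (1 − 0.31) × 2.17]
    = 0.941 × [1 + 0.69 × 2.17] = 0.941 × 2.4973 = 2.3500
MRP = 13.63% − 5.44% = 8.19%
E(R) = R_f + β_L × MRP = 5.44% + 2.3500 × 8.19% = 24.69%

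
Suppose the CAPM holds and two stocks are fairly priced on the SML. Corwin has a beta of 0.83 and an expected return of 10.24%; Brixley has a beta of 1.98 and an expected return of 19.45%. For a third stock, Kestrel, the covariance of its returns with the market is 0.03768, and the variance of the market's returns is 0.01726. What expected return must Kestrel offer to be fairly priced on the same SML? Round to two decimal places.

MRP = (19.45% − 10.24%) / (1.98 − 0.83) = 8.0087%
R_f = 10.24% − 0.83 × 8.0087% = 3.5928%
β_Kestrel = Cov / Var(R_m) = 0.03768 / 0.01726 = 2.1831
E(R_Kestrel) = R_f + β × MRP = 3.5928% + 2.1831 × 8.0087% = 21.08%

21.08%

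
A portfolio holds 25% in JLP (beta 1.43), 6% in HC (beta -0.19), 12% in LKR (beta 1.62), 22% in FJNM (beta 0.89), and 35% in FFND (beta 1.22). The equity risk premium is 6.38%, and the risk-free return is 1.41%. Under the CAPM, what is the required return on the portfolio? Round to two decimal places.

8.83%

β_P = Σ w_i β_i = 0.25×1.43 + 0.06×-0.19 + 0.12×1.62 + 0.22×0.89 + 0.35×1.22 = 1.1633
E(R_P) = R_f + β_P × MRP = 1.41% + 1.1633 × 6.38% = 8.83%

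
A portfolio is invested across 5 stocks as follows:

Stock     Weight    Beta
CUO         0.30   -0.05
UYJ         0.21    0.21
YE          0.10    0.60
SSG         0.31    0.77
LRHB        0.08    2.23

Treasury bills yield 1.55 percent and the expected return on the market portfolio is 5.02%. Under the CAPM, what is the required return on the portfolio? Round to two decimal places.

β_P = Σ w_i β_i = 0.30×-0.05 + 0.21×0.21 + 0.10×0.60 + 0.31×0.77 + 0.08×2.23 = 0.5062
MRP = 5.02% − 1.55% = 3.47%
E(R_P) = R_f + β_P × MRP = 1.55% + 0.5062 × 3.47% = 3.31%

3.31%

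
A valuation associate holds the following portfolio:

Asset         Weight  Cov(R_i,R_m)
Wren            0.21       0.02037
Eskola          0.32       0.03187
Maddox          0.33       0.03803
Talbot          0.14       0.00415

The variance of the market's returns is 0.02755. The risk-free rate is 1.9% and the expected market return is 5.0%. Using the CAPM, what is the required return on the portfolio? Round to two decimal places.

β_Wren = 0.02037 / 0.02755 = 0.7394
β_Eskola = 0.03187 / 0.02755 = 1.1568
β_Maddox = 0.03803 / 0.02755 = 1.3804
β_Talbot = 0.00415 / 0.02755 = 0.1506
β_P = Σ w_i β_i = 0.21×0.7394 + 0.32×1.1568 + 0.33×1.3804 + 0.14×0.1506 = 1.0021
MRP = 5.0% − 1.9% = 3.10%
E(R_P) = R_f + β_P × MRP = 1.9% + 1.0021 × 3.1% = 5.01%

5.01%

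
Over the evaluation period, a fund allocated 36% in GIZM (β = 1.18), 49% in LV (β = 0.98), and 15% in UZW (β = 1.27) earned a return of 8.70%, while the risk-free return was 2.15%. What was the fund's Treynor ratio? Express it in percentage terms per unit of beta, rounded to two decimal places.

5.98%

β_P = 0.36×1.18 + 0.49×0.98 + 0.15×1.27 = 1.0955
Treynor = (R_P − R_f) / β_P = (8.70% − 2.15%) / 1.0955 = 6.55% / 1.0955 = 5.98%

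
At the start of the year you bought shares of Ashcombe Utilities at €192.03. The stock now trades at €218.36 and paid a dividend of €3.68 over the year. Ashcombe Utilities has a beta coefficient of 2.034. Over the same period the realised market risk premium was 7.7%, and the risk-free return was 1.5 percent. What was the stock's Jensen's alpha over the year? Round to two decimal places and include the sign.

-1.53%

Realised HPR = (P1 + D1 − P0) / P0 = (218.36 + 3.68 − 192.03) / 192.03 = 30.01 / 192.03 = 15.6278%
CAPM required = R_f + β·MRP = 1.5% + 2.034 × 7.7% = 17.1618%
α = realised − required = 15.6278% − 17.1618% = -1.53%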